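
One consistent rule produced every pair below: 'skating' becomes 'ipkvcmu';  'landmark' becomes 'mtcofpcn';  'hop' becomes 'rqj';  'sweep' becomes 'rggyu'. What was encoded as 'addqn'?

The word is reversed, then every letter is shifted forward by 2.
Decoding addqn: shift back: a−2=y, d−2=b, d−2=b, q−2=o, n−2=l → ybbol; then reverse → lobby.

lobby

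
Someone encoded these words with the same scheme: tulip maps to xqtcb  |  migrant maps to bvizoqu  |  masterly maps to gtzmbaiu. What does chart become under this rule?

The output letters match the input read backwards, each shifted +8: tulip reversed is pilut. The word is reversed, then every letter is shifted forward by 8.
For chart: reverse → trahc; then shift: t+8=b, r+8=z, a+8=i, h+8=p, c+8=k.

bzipk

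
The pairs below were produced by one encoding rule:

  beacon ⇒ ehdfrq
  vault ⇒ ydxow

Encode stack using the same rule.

Each letter is shifted forward by 3 in the alphabet (a Caesar shift of +3).
Applying it to stack: s+3=v, t+3=w, a+3=d, c+3=f, k+3=n.

vwdfn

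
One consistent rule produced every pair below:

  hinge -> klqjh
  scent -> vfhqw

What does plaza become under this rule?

sodcd

Compare letters: h→k is +3, i→l is +3, n→q is +3 — a constant shift. Every letter moves 3 places later in the alphabet, wrapping around z→a.
On plaza: p+3=s, l+3=o, a+3=d, z+3=c, a+3=d.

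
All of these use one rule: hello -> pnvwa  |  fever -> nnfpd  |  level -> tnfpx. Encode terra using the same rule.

bnbcm

In hello: h→p is +8, e→n is +9, l→v is +10, l→w is +11 — the shift increases by 1 each position. The shift increases by 1 at each position, starting from +8: 8, 9, 10, ….
For terra: t+8=b, e+9=n, r+10=b, r+11=c, a+12=m.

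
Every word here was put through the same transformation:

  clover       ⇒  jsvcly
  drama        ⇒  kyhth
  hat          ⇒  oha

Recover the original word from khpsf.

This is a Caesar cipher with shift 7.
Decoding khpsf: k−7=d, h−7=a, p−7=i, s−7=l, f−7=y.

daily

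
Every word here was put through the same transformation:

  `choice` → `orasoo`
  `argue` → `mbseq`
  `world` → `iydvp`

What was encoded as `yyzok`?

money

It's a Vigenère-style cipher with numeric key [12,10]: position i shifts by key[i mod 2].
Undoing it on yyzok: y−12=m, y−10=o, z−12=n, o−10=e, k−12=y.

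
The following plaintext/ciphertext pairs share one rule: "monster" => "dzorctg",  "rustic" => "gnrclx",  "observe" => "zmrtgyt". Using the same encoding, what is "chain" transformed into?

m(12)→d(3) and o(14)→z(25) fit y≡11x+1 (mod 26); the inverse of 11 mod 26 is 19. This is an affine cipher: with a=0,…,z=25, each position x becomes (11x+1) mod 26.
On chain: c(2)→11·2+1≡23=x; h(7)→11·7+1≡0=a; a(0)→11·0+1≡1=b; i(8)→11·8+1≡11=l; n(13)→11·13+1≡14=o (all mod 26).

xablo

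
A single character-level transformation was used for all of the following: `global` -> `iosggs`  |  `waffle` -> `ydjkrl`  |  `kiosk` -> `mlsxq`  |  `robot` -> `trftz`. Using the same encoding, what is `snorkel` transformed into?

In global: g→i is +2, l→o is +3, o→s is +4, b→g is +5 — the shift increases by 1 each position. The shift increases by 1 at each position, starting from +2: 2, 3, 4, ….
Applying it to snorkel: s+2=u, n+3=q, o+4=s, r+5=w, k+6=q, e+7=l, l+8=t.

uqswqlt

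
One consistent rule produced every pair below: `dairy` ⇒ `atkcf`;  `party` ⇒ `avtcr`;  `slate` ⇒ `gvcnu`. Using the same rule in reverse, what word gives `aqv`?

toy

The output letters match the input read backwards, each shifted +2: dairy reversed is yriad. Read the word backwards and shift each letter +2.
Undoing it on aqv: shift back: a−2=y, q−2=o, v−2=t → yot; then reverse → toy.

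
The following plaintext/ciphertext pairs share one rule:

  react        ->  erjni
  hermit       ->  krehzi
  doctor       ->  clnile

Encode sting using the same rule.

tizwv

r(17)→e(4) and e(4)→r(17) fit y≡15x+9 (mod 26); the inverse of 15 mod 26 is 7. This is an affine cipher: with a=0,…,z=25, each position x becomes (15x+9) mod 26.
Applying it to sting: s(18)→15·18+9≡19=t; t(19)→15·19+9≡8=i; i(8)→15·8+9≡25=z; n(13)→15·13+9≡22=w; g(6)→15·6+9≡21=v (all mod 26).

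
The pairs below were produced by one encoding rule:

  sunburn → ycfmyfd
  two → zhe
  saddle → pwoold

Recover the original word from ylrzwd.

slogan

Read the word backwards and shift each letter +11.
Decoding ylrzwd: shift back: y−11=n, l−11=a, r−11=g, z−11=o, w−11=l, d−11=s → nagols; then reverse → slogan.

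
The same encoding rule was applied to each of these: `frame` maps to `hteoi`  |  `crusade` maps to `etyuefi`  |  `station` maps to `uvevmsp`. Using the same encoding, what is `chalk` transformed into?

ejenm

The shift depends on letter class: consonant f→h is +2, but vowel a→e is +4. Two shifts are in play — +4 for a/e/i/o/u, +2 for every other letter.
Applying it to chalk: c(cons)+2=e, h(cons)+2=j, a(vowel)+4=e, l(cons)+2=n, k(cons)+2=m.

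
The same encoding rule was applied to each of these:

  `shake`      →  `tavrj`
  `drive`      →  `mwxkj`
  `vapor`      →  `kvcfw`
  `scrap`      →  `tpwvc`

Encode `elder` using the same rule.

jomjw

s(18)→t(19) and h(7)→a(0) fit y≡23x+21 (mod 26); the inverse of 23 mod 26 is 17. Treating letters as 0–25, the rule is x ↦ 23x + 21 (mod 26).
For elder: e(4)→23·4+21≡9=j; l(11)→23·11+21≡14=o; d(3)→23·3+21≡12=m; e(4)→23·4+21≡9=j; r(17)→23·17+21≡22=w (all mod 26).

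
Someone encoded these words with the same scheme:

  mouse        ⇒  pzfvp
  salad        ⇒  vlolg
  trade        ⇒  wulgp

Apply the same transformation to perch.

spufk

The shift depends on letter class: consonant m→p is +3, but vowel o→z is +11. Two shifts are in play — +11 for a/e/i/o/u, +3 for every other letter.
For perch: p(cons)+3=s, e(vowel)+11=p, r(cons)+3=u, c(cons)+3=f, h(cons)+3=k.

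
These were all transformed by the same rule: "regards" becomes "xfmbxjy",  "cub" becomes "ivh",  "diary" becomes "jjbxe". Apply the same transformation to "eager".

The rule splits by letter class: vowels +1, consonants +6.
On eager: e(vowel)+1=f, a(vowel)+1=b, g(cons)+6=m, e(vowel)+1=f, r(cons)+6=x.

fbmfx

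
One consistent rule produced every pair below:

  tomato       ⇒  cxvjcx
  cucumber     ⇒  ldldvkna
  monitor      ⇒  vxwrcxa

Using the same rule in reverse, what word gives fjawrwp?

warning

This is a Caesar cipher with shift 9.
Reversing it on fjawrwp: f−9=w, j−9=a, a−9=r, w−9=n, r−9=i, w−9=n, p−9=g.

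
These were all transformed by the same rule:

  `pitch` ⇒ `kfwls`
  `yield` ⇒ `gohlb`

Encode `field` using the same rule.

gohli

The output letters match the input read backwards, each shifted +3: pitch reversed is hctip. Read the word backwards and shift each letter +3.
On field: reverse → dleif; then shift: d+3=g, l+3=o, e+3=h, i+3=l, f+3=i.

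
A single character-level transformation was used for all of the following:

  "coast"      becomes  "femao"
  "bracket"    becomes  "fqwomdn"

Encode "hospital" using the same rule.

xmfubeat

The output letters match the input read backwards, each shifted +12: coast reversed is tsaoc. Two steps: reverse the string, then apply a Caesar shift of +12.
Applying it to hospital: reverse → latipsoh; then shift: l+12=x, a+12=m, t+12=f, i+12=u, p+12=b, s+12=e, o+12=a, h+12=t.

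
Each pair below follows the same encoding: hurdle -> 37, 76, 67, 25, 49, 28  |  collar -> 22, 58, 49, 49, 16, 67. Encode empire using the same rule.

28, 52, 61, 40, 67, 28

h(#8)→37 and u(#21)→76: differences scale by 3, so n = 3·pos + 13. The formula is n = 3×(alphabet index, a=1) + 13.
Applying it to empire: e=5→28, m=13→52, p=16→61, i=9→40, r=18→67, e=5→28.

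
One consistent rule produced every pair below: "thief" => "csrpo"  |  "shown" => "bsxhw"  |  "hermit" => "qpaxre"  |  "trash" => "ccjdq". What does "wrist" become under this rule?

Shifts by position in thief: pos 0: t→c (+9), pos 1: h→s (+11), pos 2: i→r (+9), pos 3: e→p (+11) — repeating every 2. The shifts repeat in a cycle of length 2: positions 0,1,… shift by +9, +11, then the pattern repeats.
Applying it to wrist: w+9=f, r+11=c, i+9=r, s+11=d, t+9=c.

fcrdc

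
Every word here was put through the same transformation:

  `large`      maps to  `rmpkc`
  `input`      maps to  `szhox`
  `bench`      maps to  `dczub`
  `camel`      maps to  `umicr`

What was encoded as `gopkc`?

l(11)→r(17) and a(0)→m(12) fit y≡17x+12 (mod 26); the inverse of 17 mod 26 is 23. Treating letters as 0–25, the rule is x ↦ 17x + 12 (mod 26).
Undoing it on gopkc: g(6)→23·(6−12)≡18=s; o(14)→23·(14−12)≡20=u; p(15)→23·(15−12)≡17=r; k(10)→23·(10−12)≡6=g; c(2)→23·(2−12)≡4=e (all mod 26).

surge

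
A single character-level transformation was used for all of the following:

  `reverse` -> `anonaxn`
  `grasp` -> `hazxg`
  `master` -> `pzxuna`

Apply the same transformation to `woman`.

This is an affine cipher: with a=0,…,z=25, each position x becomes (23x+25) mod 26.
For woman: w(22)→23·22+25≡11=l; o(14)→23·14+25≡9=j; m(12)→23·12+25≡15=p; a(0)→23·0+25≡25=z; n(13)→23·13+25≡12=m (all mod 26).

ljpzm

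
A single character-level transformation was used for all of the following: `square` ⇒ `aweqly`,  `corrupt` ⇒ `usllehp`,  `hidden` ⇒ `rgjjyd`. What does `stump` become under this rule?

apeoh

Each letter's alphabet position (a=0..z=25) is mapped through 15·x+16 mod 26 — an affine cipher.
On stump: s(18)→15·18+16≡0=a; t(19)→15·19+16≡15=p; u(20)→15·20+16≡4=e; m(12)→15·12+16≡14=o; p(15)→15·15+16≡7=h (all mod 26).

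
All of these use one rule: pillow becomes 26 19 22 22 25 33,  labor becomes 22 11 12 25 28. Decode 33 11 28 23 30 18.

warmth

p is letter #16 and maps to 26: an offset of 10. Each letter is replaced by its alphabet position (a=1..z=26) + 10.
Undoing it on 33 11 28 23 30 18: 33→(33−10)÷1=23=w, 11→(11−10)÷1=1=a, 28→(28−10)÷1=18=r, 23→(23−10)÷1=13=m, 30→(30−10)÷1=20=t, 18→(18−10)÷1=8=h.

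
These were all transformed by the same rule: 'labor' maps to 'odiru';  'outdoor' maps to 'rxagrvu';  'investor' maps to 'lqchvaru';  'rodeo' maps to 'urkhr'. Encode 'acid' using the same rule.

dfpg

It's a Vigenère-style cipher with numeric key [3,3,7]: position i shifts by key[i mod 3].
On acid: a+3=d, c+3=f, i+7=p, d+3=g.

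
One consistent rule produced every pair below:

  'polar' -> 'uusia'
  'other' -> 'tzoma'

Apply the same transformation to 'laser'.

qgzma

In polar: p→u is +5, o→u is +6, l→s is +7, a→i is +8 — the shift increases by 1 each position. The shift increases by 1 at each position, starting from +5: 5, 6, 7, ….
On laser: l+5=q, a+6=g, s+7=z, e+8=m, r+9=a.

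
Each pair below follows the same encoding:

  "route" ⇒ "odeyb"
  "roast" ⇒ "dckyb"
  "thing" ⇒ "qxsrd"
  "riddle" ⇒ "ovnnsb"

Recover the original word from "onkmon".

The output letters match the input read backwards, each shifted +10: route reversed is etuor. The word is reversed, then every letter is shifted forward by 10.
Undoing it on onkmon: shift back: o−10=e, n−10=d, k−10=a, m−10=c, o−10=e, n−10=d → edaced; then reverse → decade.

decade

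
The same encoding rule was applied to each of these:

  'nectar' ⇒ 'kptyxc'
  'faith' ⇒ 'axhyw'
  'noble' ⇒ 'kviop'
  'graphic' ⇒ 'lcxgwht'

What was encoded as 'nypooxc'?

n(13)→k(10) and e(4)→p(15) fit y≡11x+23 (mod 26); the inverse of 11 mod 26 is 19. This is an affine cipher: with a=0,…,z=25, each position x becomes (11x+23) mod 26.
Reversing it on nypooxc: n(13)→19·(13−23)≡18=s; y(24)→19·(24−23)≡19=t; p(15)→19·(15−23)≡4=e; o(14)→19·(14−23)≡11=l; o(14)→19·(14−23)≡11=l; x(23)→19·(23−23)≡0=a; c(2)→19·(2−23)≡17=r (all mod 26).

stellar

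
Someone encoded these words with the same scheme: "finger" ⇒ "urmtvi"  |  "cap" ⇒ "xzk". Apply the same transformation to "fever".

uvevi

This is the alphabet-reversal cipher (Atbash): a becomes z, b becomes y, etc.
For fever: f↔u, e↔v, v↔e, e↔v, r↔i.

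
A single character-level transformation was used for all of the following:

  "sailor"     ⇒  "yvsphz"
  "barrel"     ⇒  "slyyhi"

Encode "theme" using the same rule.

The output letters match the input read backwards, each shifted +7: sailor reversed is rolias. Two steps: reverse the string, then apply a Caesar shift of +7.
Applying it to theme: reverse → emeht; then shift: e+7=l, m+7=t, e+7=l, h+7=o, t+7=a.

ltloa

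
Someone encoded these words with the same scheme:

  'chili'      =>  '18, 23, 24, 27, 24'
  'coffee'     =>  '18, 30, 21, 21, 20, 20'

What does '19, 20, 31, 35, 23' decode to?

depth

The number is (letter's place in the alphabet, a=1) + 15.
Undoing it on 19, 20, 31, 35, 23: 19→(19−15)÷1=4=d, 20→(20−15)÷1=5=e, 31→(31−15)÷1=16=p, 35→(35−15)÷1=20=t, 23→(23−15)÷1=8=h.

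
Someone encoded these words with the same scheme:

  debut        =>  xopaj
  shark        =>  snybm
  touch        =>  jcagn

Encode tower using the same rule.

Treating letters as 0–25, the rule is x ↦ 17x + 24 (mod 26).
Applying it to tower: t(19)→17·19+24≡9=j; o(14)→17·14+24≡2=c; w(22)→17·22+24≡8=i; e(4)→17·4+24≡14=o; r(17)→17·17+24≡1=b (all mod 26).

jciob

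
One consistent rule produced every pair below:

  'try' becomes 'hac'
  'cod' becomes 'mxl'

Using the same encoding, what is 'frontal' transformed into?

The output letters match the input read backwards, each shifted +9: try reversed is yrt. Two steps: reverse the string, then apply a Caesar shift of +9.
On frontal: reverse → latnorf; then shift: l+9=u, a+9=j, t+9=c, n+9=w, o+9=x, r+9=a, f+9=o.

ujcwxao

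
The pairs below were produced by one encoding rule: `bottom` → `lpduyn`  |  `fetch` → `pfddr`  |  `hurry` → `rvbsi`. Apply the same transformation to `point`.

A repeating key of period 2 is used — shifts +10, +1 over and over.
Applying it to point: p+10=z, o+1=p, i+10=s, n+1=o, t+10=d.

zpsod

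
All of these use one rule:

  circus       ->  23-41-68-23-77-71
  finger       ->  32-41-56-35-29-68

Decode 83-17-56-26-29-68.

c(#3)→23 and i(#9)→41: differences scale by 3, so n = 3·pos + 14. With a=1..z=26, the number is 3·pos + 14.
Decoding 83-17-56-26-29-68: 83→(83−14)÷3=23=w, 17→(17−14)÷3=1=a, 56→(56−14)÷3=14=n, 26→(26−14)÷3=4=d, 29→(29−14)÷3=5=e, 68→(68−14)÷3=18=r.

wander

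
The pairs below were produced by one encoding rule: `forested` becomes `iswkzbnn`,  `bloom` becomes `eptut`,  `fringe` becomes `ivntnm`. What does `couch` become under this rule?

fszio

In forested: f→i is +3, o→s is +4, r→w is +5, e→k is +6 — the shift increases by 1 each position. Each letter shifts forward by (position + 3), i.e. 3, 4, 5, … — the shift grows by one for each successive letter.
For couch: c+3=f, o+4=s, u+5=z, c+6=i, h+7=o.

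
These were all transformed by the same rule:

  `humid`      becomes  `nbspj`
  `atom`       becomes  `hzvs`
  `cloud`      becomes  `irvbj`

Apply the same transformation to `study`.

yzbje

The shift depends on letter class: consonant h→n is +6, but vowel u→b is +7. Vowels shift forward by 7 and consonants shift forward by 6.
On study: s(cons)+6=y, t(cons)+6=z, u(vowel)+7=b, d(cons)+6=j, y(cons)+6=e.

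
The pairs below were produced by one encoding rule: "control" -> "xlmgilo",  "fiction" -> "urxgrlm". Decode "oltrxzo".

logical

Each pair mirrors across the alphabet (c↔x, o↔l, n↔m): positions sum to 25. Letters are reflected about the middle of the alphabet (position → 25−position): Atbash.
Reversing it on oltrxzo: o↔l, l↔o, t↔g, r↔i, x↔c, z↔a, o↔l.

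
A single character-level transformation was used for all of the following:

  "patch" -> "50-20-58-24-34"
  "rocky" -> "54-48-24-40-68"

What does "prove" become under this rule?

50-54-48-62-28

Each letter becomes 2×(its alphabet position, a=1..z=26) + 18.
For prove: p=16→50, r=18→54, o=15→48, v=22→62, e=5→28.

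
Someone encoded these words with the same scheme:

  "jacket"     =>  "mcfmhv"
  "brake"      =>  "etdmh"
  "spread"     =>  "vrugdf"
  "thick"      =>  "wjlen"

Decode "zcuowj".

A repeating key of period 2 is used — shifts +3, +2 over and over.
Undoing it on zcuowj: z−3=w, c−2=a, u−3=r, o−2=m, w−3=t, j−2=h.

warmth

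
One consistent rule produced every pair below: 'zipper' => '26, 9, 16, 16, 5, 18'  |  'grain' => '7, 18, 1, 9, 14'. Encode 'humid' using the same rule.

z is letter #26 and maps to 26: an offset of 0. Each letter is replaced by its alphabet position (a=1, b=2, …, z=26).
On humid: h=8→8, u=21→21, m=13→13, i=9→9, d=4→4.

8, 21, 13, 9, 4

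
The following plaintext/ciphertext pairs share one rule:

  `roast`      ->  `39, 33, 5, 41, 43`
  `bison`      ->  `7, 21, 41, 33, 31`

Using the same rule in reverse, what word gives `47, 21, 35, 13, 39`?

viper

r(#18)→39 and o(#15)→33: differences scale by 2, so n = 2·pos + 3. The formula is n = 2×(alphabet index, a=1) + 3.
Undoing it on 47, 21, 35, 13, 39: 47→(47−3)÷2=22=v, 21→(21−3)÷2=9=i, 35→(35−3)÷2=16=p, 13→(13−3)÷2=5=e, 39→(39−3)÷2=18=r.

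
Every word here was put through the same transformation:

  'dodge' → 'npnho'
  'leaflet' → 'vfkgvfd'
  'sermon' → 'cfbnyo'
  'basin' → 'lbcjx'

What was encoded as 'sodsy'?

intro

Shifts by position in dodge: pos 0: d→n (+10), pos 1: o→p (+1), pos 2: d→n (+10), pos 3: g→h (+1) — repeating every 2. The shifts repeat in a cycle of length 2: positions 0,1,… shift by +10, +1, then the pattern repeats.
Reversing it on sodsy: s−10=i, o−1=n, d−10=t, s−1=r, y−10=o.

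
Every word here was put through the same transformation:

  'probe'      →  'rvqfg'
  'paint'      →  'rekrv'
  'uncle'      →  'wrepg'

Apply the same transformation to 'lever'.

Shifts by position in probe: pos 0: p→r (+2), pos 1: r→v (+4), pos 2: o→q (+2), pos 3: b→f (+4) — repeating every 2. The shifts repeat in a cycle of length 2: positions 0,1,… shift by +2, +4, then the pattern repeats.
For lever: l+2=n, e+4=i, v+2=x, e+4=i, r+2=t.

nixit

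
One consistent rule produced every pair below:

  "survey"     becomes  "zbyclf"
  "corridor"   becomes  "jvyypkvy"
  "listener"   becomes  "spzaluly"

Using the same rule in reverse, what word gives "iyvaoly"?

Compare letters: s→z is +7, u→b is +7, r→y is +7 — a constant shift. Every letter moves 7 places later in the alphabet, wrapping around z→a.
Undoing it on iyvaoly: i−7=b, y−7=r, v−7=o, a−7=t, o−7=h, l−7=e, y−7=r.

brother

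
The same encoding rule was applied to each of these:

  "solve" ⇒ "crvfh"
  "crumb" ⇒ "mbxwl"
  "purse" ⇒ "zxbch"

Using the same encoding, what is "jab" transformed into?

The rule splits by letter class: vowels +3, consonants +10.
Applying it to jab: j(cons)+10=t, a(vowel)+3=d, b(cons)+10=l.

tdl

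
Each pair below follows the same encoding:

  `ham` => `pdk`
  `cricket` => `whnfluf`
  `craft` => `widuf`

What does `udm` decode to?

jar

Read the word backwards and shift each letter +3.
Undoing it on udm: shift back: u−3=r, d−3=a, m−3=j → raj; then reverse → jar.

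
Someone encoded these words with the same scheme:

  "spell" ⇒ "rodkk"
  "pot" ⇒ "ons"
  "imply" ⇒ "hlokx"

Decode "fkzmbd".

Compare letters: s→r is +25, p→o is +25, e→d is +25 — a constant shift. This is a Caesar cipher with shift 25.
Decoding fkzmbd: f−25=g, k−25=l, z−25=a, m−25=n, b−25=c, d−25=e.

glance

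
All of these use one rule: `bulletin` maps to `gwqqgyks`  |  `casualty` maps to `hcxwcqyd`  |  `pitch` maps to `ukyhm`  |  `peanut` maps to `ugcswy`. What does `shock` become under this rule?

The shift depends on letter class: consonant b→g is +5, but vowel u→w is +2. Two shifts are in play — +2 for a/e/i/o/u, +5 for every other letter.
For shock: s(cons)+5=x, h(cons)+5=m, o(vowel)+2=q, c(cons)+5=h, k(cons)+5=p.

xmqhp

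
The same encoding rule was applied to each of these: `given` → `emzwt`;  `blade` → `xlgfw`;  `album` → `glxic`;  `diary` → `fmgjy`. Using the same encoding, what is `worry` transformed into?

Treating letters as 0–25, the rule is x ↦ 17x + 6 (mod 26).
For worry: w(22)→17·22+6≡16=q; o(14)→17·14+6≡10=k; r(17)→17·17+6≡9=j; r(17)→17·17+6≡9=j; y(24)→17·24+6≡24=y (all mod 26).

qkjjy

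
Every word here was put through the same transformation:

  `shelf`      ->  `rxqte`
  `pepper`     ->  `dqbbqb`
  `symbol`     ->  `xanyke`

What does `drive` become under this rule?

qhudp

The output letters match the input read backwards, each shifted +12: shelf reversed is flehs. Read the word backwards and shift each letter +12.
For drive: reverse → evird; then shift: e+12=q, v+12=h, i+12=u, r+12=d, d+12=p.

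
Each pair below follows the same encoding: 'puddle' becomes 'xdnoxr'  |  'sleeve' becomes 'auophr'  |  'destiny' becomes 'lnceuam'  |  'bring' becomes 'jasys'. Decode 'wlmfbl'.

occupy

In puddle: p→x is +8, u→d is +9, d→n is +10, d→o is +11 — the shift increases by 1 each position. Letter i (0-indexed) is shifted by i+8, so successive shifts are 8, 9, 10, ….
Undoing it on wlmfbl: w−8=o, l−9=c, m−10=c, f−11=u, b−12=p, l−13=y.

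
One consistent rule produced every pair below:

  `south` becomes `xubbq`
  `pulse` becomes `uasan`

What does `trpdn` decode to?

olive

In south: s→x is +5, o→u is +6, u→b is +7, t→b is +8 — the shift increases by 1 each position. Letter i (0-indexed) is shifted by i+5, so successive shifts are 5, 6, 7, ….
Decoding trpdn: t−5=o, r−6=l, p−7=i, d−8=v, n−9=e.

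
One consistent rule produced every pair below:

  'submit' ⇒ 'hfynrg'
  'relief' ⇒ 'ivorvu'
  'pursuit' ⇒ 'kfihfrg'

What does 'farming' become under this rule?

uzinrmt

Each pair mirrors across the alphabet (s↔h, u↔f, b↔y): positions sum to 25. This is the alphabet-reversal cipher (Atbash): a becomes z, b becomes y, etc.
For farming: f↔u, a↔z, r↔i, m↔n, i↔r, n↔m, g↔t.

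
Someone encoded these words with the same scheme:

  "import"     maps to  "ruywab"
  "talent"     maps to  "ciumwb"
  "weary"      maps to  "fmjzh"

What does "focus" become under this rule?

owlcb

Shifts by position in import: pos 0: i→r (+9), pos 1: m→u (+8), pos 2: p→y (+9), pos 3: o→w (+8) — repeating every 2. A repeating key of period 2 is used — shifts +9, +8 over and over.
Applying it to focus: f+9=o, o+8=w, c+9=l, u+8=c, s+9=b.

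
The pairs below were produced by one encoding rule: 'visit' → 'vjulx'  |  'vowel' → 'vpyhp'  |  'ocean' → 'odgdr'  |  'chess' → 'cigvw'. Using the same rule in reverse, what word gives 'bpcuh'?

Each letter shifts forward by its position index (0, 1, 2, …) — the shift grows by one for each successive letter.
Decoding bpcuh: b−0=b, p−1=o, c−2=a, u−3=r, h−4=d.

board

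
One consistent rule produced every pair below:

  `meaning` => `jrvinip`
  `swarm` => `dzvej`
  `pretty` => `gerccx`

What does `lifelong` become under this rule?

m(12)→j(9) and e(4)→r(17) fit y≡25x+21 (mod 26); the inverse of 25 mod 26 is 25. Treating letters as 0–25, the rule is x ↦ 25x + 21 (mod 26).
For lifelong: l(11)→25·11+21≡10=k; i(8)→25·8+21≡13=n; f(5)→25·5+21≡16=q; e(4)→25·4+21≡17=r; l(11)→25·11+21≡10=k; o(14)→25·14+21≡7=h; n(13)→25·13+21≡8=i; g(6)→25·6+21≡15=p (all mod 26).

knqrkhip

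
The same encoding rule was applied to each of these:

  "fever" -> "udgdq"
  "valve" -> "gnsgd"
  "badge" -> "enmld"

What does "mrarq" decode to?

donor

f(5)→u(20) and e(4)→d(3) fit y≡17x+13 (mod 26); the inverse of 17 mod 26 is 23. Treating letters as 0–25, the rule is x ↦ 17x + 13 (mod 26).
Undoing it on mrarq: m(12)→23·(12−13)≡3=d; r(17)→23·(17−13)≡14=o; a(0)→23·(0−13)≡13=n; r(17)→23·(17−13)≡14=o; q(16)→23·(16−13)≡17=r (all mod 26).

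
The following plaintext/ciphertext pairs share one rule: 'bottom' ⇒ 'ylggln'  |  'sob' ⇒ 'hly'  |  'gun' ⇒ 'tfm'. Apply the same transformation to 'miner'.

nrmvi

Each pair mirrors across the alphabet (b↔y, o↔l, t↔g): positions sum to 25. Letters are reflected about the middle of the alphabet (position → 25−position): Atbash.
Applying it to miner: m↔n, i↔r, n↔m, e↔v, r↔i.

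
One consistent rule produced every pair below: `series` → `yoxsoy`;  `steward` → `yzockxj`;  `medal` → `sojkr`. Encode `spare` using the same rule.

The shift depends on letter class: consonant s→y is +6, but vowel e→o is +10. The rule splits by letter class: vowels +10, consonants +6.
On spare: s(cons)+6=y, p(cons)+6=v, a(vowel)+10=k, r(cons)+6=x, e(vowel)+10=o.

yvkxo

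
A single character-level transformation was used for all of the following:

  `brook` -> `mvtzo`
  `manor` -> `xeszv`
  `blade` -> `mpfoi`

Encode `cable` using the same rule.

Shifts by position in brook: pos 0: b→m (+11), pos 1: r→v (+4), pos 2: o→t (+5), pos 3: o→z (+11), pos 4: k→o (+4) — repeating every 3. It's a Vigenère-style cipher with numeric key [11,4,5]: position i shifts by key[i mod 3].
On cable: c+11=n, a+4=e, b+5=g, l+11=w, e+4=i.

negwi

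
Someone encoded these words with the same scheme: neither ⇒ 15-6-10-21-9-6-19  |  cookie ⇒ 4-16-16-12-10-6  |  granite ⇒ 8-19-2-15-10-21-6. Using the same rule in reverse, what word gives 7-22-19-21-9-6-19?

further

Letters become their 1-based position plus 1 (so a→2, b→3, …).
Undoing it on 7-22-19-21-9-6-19: 7→(7−1)÷1=6=f, 22→(22−1)÷1=21=u, 19→(19−1)÷1=18=r, 21→(21−1)÷1=20=t, 9→(9−1)÷1=8=h, 6→(6−1)÷1=5=e, 19→(19−1)÷1=18=r.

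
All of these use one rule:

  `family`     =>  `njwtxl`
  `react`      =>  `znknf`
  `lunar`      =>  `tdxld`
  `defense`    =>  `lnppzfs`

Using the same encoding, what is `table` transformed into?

bjlwq

In family: f→n is +8, a→j is +9, m→w is +10, i→t is +11 — the shift increases by 1 each position. Letter i (0-indexed) is shifted by i+8, so successive shifts are 8, 9, 10, ….
Applying it to table: t+8=b, a+9=j, b+10=l, l+11=w, e+12=q.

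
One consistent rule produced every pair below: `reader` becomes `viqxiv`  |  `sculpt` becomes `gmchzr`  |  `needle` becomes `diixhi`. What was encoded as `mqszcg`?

campus

r(17)→v(21) and e(4)→i(8) fit y≡11x+16 (mod 26); the inverse of 11 mod 26 is 19. Each letter's alphabet position (a=0..z=25) is mapped through 11·x+16 mod 26 — an affine cipher.
Reversing it on mqszcg: m(12)→19·(12−16)≡2=c; q(16)→19·(16−16)≡0=a; s(18)→19·(18−16)≡12=m; z(25)→19·(25−16)≡15=p; c(2)→19·(2−16)≡20=u; g(6)→19·(6−16)≡18=s (all mod 26).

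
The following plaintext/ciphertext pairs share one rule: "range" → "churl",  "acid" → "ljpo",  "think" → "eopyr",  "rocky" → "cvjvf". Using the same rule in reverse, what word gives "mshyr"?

blank

Shifts by position in range: pos 0: r→c (+11), pos 1: a→h (+7), pos 2: n→u (+7), pos 3: g→r (+11), pos 4: e→l (+7) — repeating every 3. The shifts repeat in a cycle of length 3: positions 0,1,… shift by +11, +7, +7, then the pattern repeats.
Reversing it on mshyr: m−11=b, s−7=l, h−7=a, y−11=n, r−7=k.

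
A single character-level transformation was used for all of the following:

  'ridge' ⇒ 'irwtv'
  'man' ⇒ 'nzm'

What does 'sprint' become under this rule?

Letters are reflected about the middle of the alphabet (position → 25−position): Atbash.
On sprint: s↔h, p↔k, r↔i, i↔r, n↔m, t↔g.

hkirmg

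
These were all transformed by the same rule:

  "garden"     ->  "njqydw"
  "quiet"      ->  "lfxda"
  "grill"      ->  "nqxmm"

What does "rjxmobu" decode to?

mailbox

g(6)→n(13) and a(0)→j(9) fit y≡5x+9 (mod 26); the inverse of 5 mod 26 is 21. Treating letters as 0–25, the rule is x ↦ 5x + 9 (mod 26).
Undoing it on rjxmobu: r(17)→21·(17−9)≡12=m; j(9)→21·(9−9)≡0=a; x(23)→21·(23−9)≡8=i; m(12)→21·(12−9)≡11=l; o(14)→21·(14−9)≡1=b; b(1)→21·(1−9)≡14=o; u(20)→21·(20−9)≡23=x (all mod 26).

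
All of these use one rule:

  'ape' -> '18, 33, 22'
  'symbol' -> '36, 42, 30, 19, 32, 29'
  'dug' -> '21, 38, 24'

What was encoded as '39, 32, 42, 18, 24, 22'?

a is letter #1 and maps to 18: an offset of 17. Each letter is replaced by its alphabet position (a=1..z=26) + 17.
Undoing it on 39, 32, 42, 18, 24, 22: 39→(39−17)÷1=22=v, 32→(32−17)÷1=15=o, 42→(42−17)÷1=25=y, 18→(18−17)÷1=1=a, 24→(24−17)÷1=7=g, 22→(22−17)÷1=5=e.

voyage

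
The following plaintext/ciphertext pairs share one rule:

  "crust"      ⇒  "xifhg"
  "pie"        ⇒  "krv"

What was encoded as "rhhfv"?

Each letter is replaced by its mirror in the alphabet: a↔z, b↔y, c↔x, and so on (the Atbash cipher).
Decoding rhhfv: r↔i, h↔s, h↔s, f↔u, v↔e.

issue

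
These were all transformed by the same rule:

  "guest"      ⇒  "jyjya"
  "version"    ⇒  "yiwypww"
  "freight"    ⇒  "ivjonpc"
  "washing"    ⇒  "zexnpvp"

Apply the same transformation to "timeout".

In guest: g→j is +3, u→y is +4, e→j is +5, s→y is +6 — the shift increases by 1 each position. The shift increases by 1 at each position, starting from +3: 3, 4, 5, ….
Applying it to timeout: t+3=w, i+4=m, m+5=r, e+6=k, o+7=v, u+8=c, t+9=c.

wmrkvcc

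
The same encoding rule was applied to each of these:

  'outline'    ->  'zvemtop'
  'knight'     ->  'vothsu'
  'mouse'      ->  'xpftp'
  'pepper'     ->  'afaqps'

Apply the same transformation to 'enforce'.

poqpcdp

It's a Vigenère-style cipher with numeric key [11,1]: position i shifts by key[i mod 2].
Applying it to enforce: e+11=p, n+1=o, f+11=q, o+1=p, r+11=c, c+1=d, e+11=p.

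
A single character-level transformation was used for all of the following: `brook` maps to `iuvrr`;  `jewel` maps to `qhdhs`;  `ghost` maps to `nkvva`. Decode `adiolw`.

tablet

Shifts by position in brook: pos 0: b→i (+7), pos 1: r→u (+3), pos 2: o→v (+7), pos 3: o→r (+3) — repeating every 2. It's a Vigenère-style cipher with numeric key [7,3]: position i shifts by key[i mod 2].
Undoing it on adiolw: a−7=t, d−3=a, i−7=b, o−3=l, l−7=e, w−3=t.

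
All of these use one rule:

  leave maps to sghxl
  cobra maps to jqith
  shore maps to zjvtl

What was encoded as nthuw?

Shifts by position in leave: pos 0: l→s (+7), pos 1: e→g (+2), pos 2: a→h (+7), pos 3: v→x (+2) — repeating every 2. The shifts repeat in a cycle of length 2: positions 0,1,… shift by +7, +2, then the pattern repeats.
Reversing it on nthuw: n−7=g, t−2=r, h−7=a, u−2=s, w−7=p.

grasp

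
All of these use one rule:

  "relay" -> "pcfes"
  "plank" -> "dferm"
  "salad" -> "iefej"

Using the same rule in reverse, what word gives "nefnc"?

valve

This is an affine cipher: with a=0,…,z=25, each position x becomes (19x+4) mod 26.
Undoing it on nefnc: n(13)→11·(13−4)≡21=v; e(4)→11·(4−4)≡0=a; f(5)→11·(5−4)≡11=l; n(13)→11·(13−4)≡21=v; c(2)→11·(2−4)≡4=e (all mod 26).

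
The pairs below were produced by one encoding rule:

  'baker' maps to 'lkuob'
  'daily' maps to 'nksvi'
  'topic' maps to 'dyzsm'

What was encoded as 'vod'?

let

It's a constant shift of +10 (ROT10).
Reversing it on vod: v−10=l, o−10=e, d−10=t.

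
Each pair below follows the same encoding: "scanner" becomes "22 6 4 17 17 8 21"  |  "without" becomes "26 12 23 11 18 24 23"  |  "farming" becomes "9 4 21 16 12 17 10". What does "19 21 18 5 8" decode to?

probe

s is letter #19 and maps to 22: an offset of 3. Letters become their 1-based position plus 3 (so a→4, b→5, …).
Undoing it on 19 21 18 5 8: 19→(19−3)÷1=16=p, 21→(21−3)÷1=18=r, 18→(18−3)÷1=15=o, 5→(5−3)÷1=2=b, 8→(8−3)÷1=5=e.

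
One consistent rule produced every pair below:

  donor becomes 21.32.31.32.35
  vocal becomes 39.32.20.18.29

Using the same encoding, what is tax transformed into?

The number is (letter's place in the alphabet, a=1) + 17.
On tax: t=20→37, a=1→18, x=24→41.

37.18.41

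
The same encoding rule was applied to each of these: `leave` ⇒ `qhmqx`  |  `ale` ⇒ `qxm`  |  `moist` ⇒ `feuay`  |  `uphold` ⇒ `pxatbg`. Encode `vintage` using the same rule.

The word is reversed, then every letter is shifted forward by 12.
For vintage: reverse → egatniv; then shift: e+12=q, g+12=s, a+12=m, t+12=f, n+12=z, i+12=u, v+12=h.

qsmfzuh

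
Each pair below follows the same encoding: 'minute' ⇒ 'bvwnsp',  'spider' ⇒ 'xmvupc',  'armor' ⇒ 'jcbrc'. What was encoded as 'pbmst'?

m(12)→b(1) and i(8)→v(21) fit y≡21x+9 (mod 26); the inverse of 21 mod 26 is 5. This is an affine cipher: with a=0,…,z=25, each position x becomes (21x+9) mod 26.
Undoing it on pbmst: p(15)→5·(15−9)≡4=e; b(1)→5·(1−9)≡12=m; m(12)→5·(12−9)≡15=p; s(18)→5·(18−9)≡19=t; t(19)→5·(19−9)≡24=y (all mod 26).

empty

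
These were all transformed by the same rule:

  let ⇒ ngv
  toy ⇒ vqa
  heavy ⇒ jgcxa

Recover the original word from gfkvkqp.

Every letter moves 2 places later in the alphabet, wrapping around z→a.
Undoing it on gfkvkqp: g−2=e, f−2=d, k−2=i, v−2=t, k−2=i, q−2=o, p−2=n.

edition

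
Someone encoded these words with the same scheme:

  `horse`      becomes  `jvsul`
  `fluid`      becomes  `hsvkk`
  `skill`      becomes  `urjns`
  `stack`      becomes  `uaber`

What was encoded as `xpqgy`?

viper

Shifts by position in horse: pos 0: h→j (+2), pos 1: o→v (+7), pos 2: r→s (+1), pos 3: s→u (+2), pos 4: e→l (+7) — repeating every 3. It's a Vigenère-style cipher with numeric key [2,7,1]: position i shifts by key[i mod 3].
Undoing it on xpqgy: x−2=v, p−7=i, q−1=p, g−2=e, y−7=r.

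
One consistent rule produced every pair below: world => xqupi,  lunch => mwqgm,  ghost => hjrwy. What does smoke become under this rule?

Each letter shifts forward by (position + 1), i.e. 1, 2, 3, … — the shift grows by one for each successive letter.
On smoke: s+1=t, m+2=o, o+3=r, k+4=o, e+5=j.

toroj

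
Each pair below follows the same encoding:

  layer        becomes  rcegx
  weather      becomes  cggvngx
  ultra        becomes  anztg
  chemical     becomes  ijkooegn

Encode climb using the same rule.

Shifts by position in layer: pos 0: l→r (+6), pos 1: a→c (+2), pos 2: y→e (+6), pos 3: e→g (+2) — repeating every 2. It's a Vigenère-style cipher with numeric key [6,2]: position i shifts by key[i mod 2].
On climb: c+6=i, l+2=n, i+6=o, m+2=o, b+6=h.

inooh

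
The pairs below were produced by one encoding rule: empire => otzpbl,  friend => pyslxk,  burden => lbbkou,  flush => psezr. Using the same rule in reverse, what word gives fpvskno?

Shifts by position in empire: pos 0: e→o (+10), pos 1: m→t (+7), pos 2: p→z (+10), pos 3: i→p (+7) — repeating every 2. A repeating key of period 2 is used — shifts +10, +7 over and over.
Decoding fpvskno: f−10=v, p−7=i, v−10=l, s−7=l, k−10=a, n−7=g, o−10=e.

village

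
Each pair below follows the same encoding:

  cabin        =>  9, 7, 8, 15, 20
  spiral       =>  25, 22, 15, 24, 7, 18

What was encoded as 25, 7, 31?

say

Each letter is replaced by its alphabet position (a=1..z=26) + 6.
Decoding 25, 7, 31: 25→(25−6)÷1=19=s, 7→(7−6)÷1=1=a, 31→(31−6)÷1=25=y.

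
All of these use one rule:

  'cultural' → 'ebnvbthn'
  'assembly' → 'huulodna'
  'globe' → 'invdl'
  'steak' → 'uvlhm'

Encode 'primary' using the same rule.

The shift depends on letter class: consonant c→e is +2, but vowel u→b is +7. Two shifts are in play — +7 for a/e/i/o/u, +2 for every other letter.
For primary: p(cons)+2=r, r(cons)+2=t, i(vowel)+7=p, m(cons)+2=o, a(vowel)+7=h, r(cons)+2=t, y(cons)+2=a.

rtpohta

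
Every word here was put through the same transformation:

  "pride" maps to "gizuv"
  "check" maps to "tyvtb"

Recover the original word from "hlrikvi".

Compare letters: p→g is +17, r→i is +17, i→z is +17 — a constant shift. Every letter moves 17 places later in the alphabet, wrapping around z→a.
Undoing it on hlrikvi: h−17=q, l−17=u, r−17=a, i−17=r, k−17=t, v−17=e, i−17=r.

quarter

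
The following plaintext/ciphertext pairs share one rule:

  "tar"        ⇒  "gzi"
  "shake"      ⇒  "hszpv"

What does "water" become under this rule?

dzgvi

Each pair mirrors across the alphabet (t↔g, a↔z, r↔i): positions sum to 25. This is the alphabet-reversal cipher (Atbash): a becomes z, b becomes y, etc.
Applying it to water: w↔d, a↔z, t↔g, e↔v, r↔i.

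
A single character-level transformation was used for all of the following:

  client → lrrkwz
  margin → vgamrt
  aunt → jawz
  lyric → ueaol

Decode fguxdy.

Shifts by position in client: pos 0: c→l (+9), pos 1: l→r (+6), pos 2: i→r (+9), pos 3: e→k (+6) — repeating every 2. A repeating key of period 2 is used — shifts +9, +6 over and over.
Reversing it on fguxdy: f−9=w, g−6=a, u−9=l, x−6=r, d−9=u, y−6=s.

walrus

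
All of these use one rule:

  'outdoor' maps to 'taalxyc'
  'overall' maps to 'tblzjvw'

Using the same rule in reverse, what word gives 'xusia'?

solar

In outdoor: o→t is +5, u→a is +6, t→a is +7, d→l is +8 — the shift increases by 1 each position. The shift increases by 1 at each position, starting from +5: 5, 6, 7, ….
Decoding xusia: x−5=s, u−6=o, s−7=l, i−8=a, a−9=r.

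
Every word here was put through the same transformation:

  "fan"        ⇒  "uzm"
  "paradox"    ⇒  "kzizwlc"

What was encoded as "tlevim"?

govern

Each pair mirrors across the alphabet (f↔u, a↔z, n↔m): positions sum to 25. Each letter is replaced by its mirror in the alphabet: a↔z, b↔y, c↔x, and so on (the Atbash cipher).
Undoing it on tlevim: t↔g, l↔o, e↔v, v↔e, i↔r, m↔n.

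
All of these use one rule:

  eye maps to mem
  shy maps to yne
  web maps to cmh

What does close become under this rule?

irwym

Vowels shift forward by 8 and consonants shift forward by 6.
For close: c(cons)+6=i, l(cons)+6=r, o(vowel)+8=w, s(cons)+6=y, e(vowel)+8=m.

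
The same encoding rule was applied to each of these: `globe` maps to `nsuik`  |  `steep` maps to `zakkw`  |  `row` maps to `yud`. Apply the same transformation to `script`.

The shift depends on letter class: consonant g→n is +7, but vowel o→u is +6. Vowels shift forward by 6 and consonants shift forward by 7.
For script: s(cons)+7=z, c(cons)+7=j, r(cons)+7=y, i(vowel)+6=o, p(cons)+7=w, t(cons)+7=a.

zjyowa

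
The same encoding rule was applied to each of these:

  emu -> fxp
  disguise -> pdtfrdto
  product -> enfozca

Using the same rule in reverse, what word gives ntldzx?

mosaic

Two steps: reverse the string, then apply a Caesar shift of +11.
Decoding ntldzx: shift back: n−11=c, t−11=i, l−11=a, d−11=s, z−11=o, x−11=m → ciasom; then reverse → mosaic.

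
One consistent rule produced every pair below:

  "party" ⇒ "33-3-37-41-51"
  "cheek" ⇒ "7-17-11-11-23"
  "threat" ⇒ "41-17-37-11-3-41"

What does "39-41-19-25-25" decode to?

Each letter becomes 2×(its alphabet position, a=1..z=26) + 1.
Reversing it on 39-41-19-25-25: 39→(39−1)÷2=19=s, 41→(41−1)÷2=20=t, 19→(19−1)÷2=9=i, 25→(25−1)÷2=12=l, 25→(25−1)÷2=12=l.

still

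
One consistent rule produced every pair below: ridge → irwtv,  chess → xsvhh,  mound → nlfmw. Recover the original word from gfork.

This is the alphabet-reversal cipher (Atbash): a becomes z, b becomes y, etc.
Reversing it on gfork: g↔t, f↔u, o↔l, r↔i, k↔p.

tulip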